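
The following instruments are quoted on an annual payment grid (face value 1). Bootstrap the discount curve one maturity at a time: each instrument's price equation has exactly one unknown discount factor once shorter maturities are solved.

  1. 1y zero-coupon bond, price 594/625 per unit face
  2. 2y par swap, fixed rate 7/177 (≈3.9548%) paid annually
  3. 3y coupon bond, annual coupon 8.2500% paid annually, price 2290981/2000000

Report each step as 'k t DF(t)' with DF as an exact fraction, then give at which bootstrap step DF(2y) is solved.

step 1 [1y] zero: DF = P = 594/625 ≈ 0.950400
step 2 [2y] swap r/1=7/177: DF=(1 − 7/177·(0.950400))/(1+7/177) = 4629/5000 ≈ 0.925800
step 3 [3y] bond c/1=33/400: DF=(2290981/2000000 − 33/400·(0.950400+0.925800))/(1+33/400) = 572/625 ≈ 0.915200

1 1 594/625
2 2 4629/5000
3 3 572/625
DF(2y) is solved at step 2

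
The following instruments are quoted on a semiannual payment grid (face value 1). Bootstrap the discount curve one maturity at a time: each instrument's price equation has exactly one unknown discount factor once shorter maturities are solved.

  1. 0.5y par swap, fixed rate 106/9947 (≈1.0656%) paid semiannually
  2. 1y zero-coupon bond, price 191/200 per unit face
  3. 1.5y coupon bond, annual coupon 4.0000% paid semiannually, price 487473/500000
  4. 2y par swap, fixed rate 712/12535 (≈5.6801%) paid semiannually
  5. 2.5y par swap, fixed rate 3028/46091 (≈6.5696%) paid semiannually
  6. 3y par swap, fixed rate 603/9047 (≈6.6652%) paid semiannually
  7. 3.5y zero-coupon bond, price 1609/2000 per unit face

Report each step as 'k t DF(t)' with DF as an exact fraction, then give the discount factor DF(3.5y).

1 1/2 9947/10000
2 1 191/200
3 3/2 1147/1250
4 2 2233/2500
5 5/2 4243/5000
6 3 8191/10000
7 7/2 1609/2000
DF(3.5y) = 1609/2000 ≈ 0.804500

step 1 [0.5y] swap r/2=53/9947: DF=(1 − 53/9947·(0))/(1+53/9947) = 9947/10000 ≈ 0.994700
step 2 [1y] zero: DF = P = 191/200 ≈ 0.955000
step 3 [1.5y] bond c/2=1/50: DF=(487473/500000 − 1/50·(0.994700+0.955000))/(1+1/50) = 1147/1250 ≈ 0.917600
step 4 [2y] swap r/2=356/12535: DF=(1 − 356/12535·(0.994700+0.955000+0.917600))/(1+356/12535) = 2233/2500 ≈ 0.893200
step 5 [2.5y] swap r/2=1514/46091: DF=(1 − 1514/46091·(0.994700+0.955000+0.917600+0.893200))/(1+1514/46091) = 4243/5000 ≈ 0.848600
step 6 [3y] swap r/2=603/18094: DF=(1 − 603/18094·(0.994700+0.955000+0.917600+0.893200+0.848600))/(1+603/18094) = 8191/10000 ≈ 0.819100
step 7 [3.5y] zero: DF = P = 1609/2000 ≈ 0.804500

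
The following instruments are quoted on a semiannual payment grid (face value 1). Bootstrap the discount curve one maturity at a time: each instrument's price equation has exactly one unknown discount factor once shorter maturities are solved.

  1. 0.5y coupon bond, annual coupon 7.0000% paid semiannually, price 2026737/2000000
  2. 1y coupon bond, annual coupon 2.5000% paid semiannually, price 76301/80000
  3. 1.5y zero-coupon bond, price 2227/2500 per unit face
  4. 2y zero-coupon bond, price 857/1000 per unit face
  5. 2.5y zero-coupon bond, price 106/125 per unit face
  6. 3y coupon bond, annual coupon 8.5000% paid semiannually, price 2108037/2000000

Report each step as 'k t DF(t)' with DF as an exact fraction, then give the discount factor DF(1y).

step 1 [0.5y] bond c/2=7/200: DF=(2026737/2000000 − 7/200·(0))/(1+7/200) = 9791/10000 ≈ 0.979100
step 2 [1y] bond c/2=1/80: DF=(76301/80000 − 1/80·(0.979100))/(1+1/80) = 9299/10000 ≈ 0.929900
step 3 [1.5y] zero: DF = P = 2227/2500 ≈ 0.890800
step 4 [2y] zero: DF = P = 857/1000 ≈ 0.857000
step 5 [2.5y] zero: DF = P = 106/125 ≈ 0.848000
step 6 [3y] bond c/2=17/400: DF=(2108037/2000000 − 17/400·(0.979100+0.929900+0.890800+0.857000+0.848000))/(1+17/400) = 4137/5000 ≈ 0.827400

1 1/2 9791/10000
2 1 9299/10000
3 3/2 2227/2500
4 2 857/1000
5 5/2 106/125
6 3 4137/5000
DF(1y) = 9299/10000 ≈ 0.929900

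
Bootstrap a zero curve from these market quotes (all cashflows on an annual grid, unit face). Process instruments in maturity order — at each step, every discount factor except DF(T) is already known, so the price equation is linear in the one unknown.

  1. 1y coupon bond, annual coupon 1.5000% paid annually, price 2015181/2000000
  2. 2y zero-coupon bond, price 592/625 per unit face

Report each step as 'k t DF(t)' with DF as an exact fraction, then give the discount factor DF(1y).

step 1 [1y] bond c/1=3/200: DF=(2015181/2000000 − 3/200·(0))/(1+3/200) = 9927/10000 ≈ 0.992700
step 2 [2y] zero: DF = P = 592/625 ≈ 0.947200

1 1 9927/10000
2 2 592/625
DF(1y) = 9927/10000 ≈ 0.992700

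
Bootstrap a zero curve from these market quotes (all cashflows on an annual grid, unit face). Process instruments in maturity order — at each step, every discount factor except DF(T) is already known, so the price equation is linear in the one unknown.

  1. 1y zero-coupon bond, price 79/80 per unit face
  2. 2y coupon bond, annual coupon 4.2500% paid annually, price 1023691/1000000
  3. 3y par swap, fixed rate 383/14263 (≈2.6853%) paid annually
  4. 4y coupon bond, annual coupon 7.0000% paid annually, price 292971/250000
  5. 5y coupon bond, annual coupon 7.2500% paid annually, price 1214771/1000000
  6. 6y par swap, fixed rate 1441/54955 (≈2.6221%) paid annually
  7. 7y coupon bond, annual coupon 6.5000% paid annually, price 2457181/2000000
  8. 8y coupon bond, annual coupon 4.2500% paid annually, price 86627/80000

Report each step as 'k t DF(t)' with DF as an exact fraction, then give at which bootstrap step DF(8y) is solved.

step 1 [1y] zero: DF = P = 79/80 ≈ 0.987500
step 2 [2y] bond c/1=17/400: DF=(1023691/1000000 − 17/400·(0.987500))/(1+17/400) = 9417/10000 ≈ 0.941700
step 3 [3y] swap r/1=383/14263: DF=(1 − 383/14263·(0.987500+0.941700))/(1+383/14263) = 4617/5000 ≈ 0.923400
step 4 [4y] bond c/1=7/100: DF=(292971/250000 − 7/100·(0.987500+0.941700+0.923400))/(1+7/100) = 4543/5000 ≈ 0.908600
step 5 [5y] bond c/1=29/400: DF=(1214771/1000000 − 29/400·(0.987500+0.941700+0.923400+0.908600))/(1+29/400) = 549/625 ≈ 0.878400
step 6 [6y] swap r/1=1441/54955: DF=(1 − 1441/54955·(0.987500+0.941700+0.923400+0.908600+0.878400))/(1+1441/54955) = 8559/10000 ≈ 0.855900
step 7 [7y] bond c/1=13/200: DF=(2457181/2000000 − 13/200·(0.987500+0.941700+0.923400+0.908600+0.878400+0.855900))/(1+13/200) = 4091/5000 ≈ 0.818200
step 8 [8y] bond c/1=17/400: DF=(86627/80000 − 17/400·(0.987500+0.941700+0.923400+0.908600+0.878400+0.855900+0.818200))/(1+17/400) = 7813/10000 ≈ 0.781300

1 1 79/80
2 2 9417/10000
3 3 4617/5000
4 4 4543/5000
5 5 549/625
6 6 8559/10000
7 7 4091/5000
8 8 7813/10000
DF(8y) is solved at step 8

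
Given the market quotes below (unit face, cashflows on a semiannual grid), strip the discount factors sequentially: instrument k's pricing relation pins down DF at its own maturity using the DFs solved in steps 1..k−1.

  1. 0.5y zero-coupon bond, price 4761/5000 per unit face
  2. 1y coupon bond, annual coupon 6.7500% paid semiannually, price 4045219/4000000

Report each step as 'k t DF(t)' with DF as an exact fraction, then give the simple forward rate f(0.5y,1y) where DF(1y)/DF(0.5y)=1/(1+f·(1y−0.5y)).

1 1/2 4761/5000
2 1 592/625
f(0.5y,1y) = ((4761/5000)/(592/625) − 1)/(1/2) = 25/2368 ≈ 1.0557%

step 1 [0.5y] zero: DF = P = 4761/5000 ≈ 0.952200
step 2 [1y] bond c/2=27/800: DF=(4045219/4000000 − 27/800·(0.952200))/(1+27/800) = 592/625 ≈ 0.947200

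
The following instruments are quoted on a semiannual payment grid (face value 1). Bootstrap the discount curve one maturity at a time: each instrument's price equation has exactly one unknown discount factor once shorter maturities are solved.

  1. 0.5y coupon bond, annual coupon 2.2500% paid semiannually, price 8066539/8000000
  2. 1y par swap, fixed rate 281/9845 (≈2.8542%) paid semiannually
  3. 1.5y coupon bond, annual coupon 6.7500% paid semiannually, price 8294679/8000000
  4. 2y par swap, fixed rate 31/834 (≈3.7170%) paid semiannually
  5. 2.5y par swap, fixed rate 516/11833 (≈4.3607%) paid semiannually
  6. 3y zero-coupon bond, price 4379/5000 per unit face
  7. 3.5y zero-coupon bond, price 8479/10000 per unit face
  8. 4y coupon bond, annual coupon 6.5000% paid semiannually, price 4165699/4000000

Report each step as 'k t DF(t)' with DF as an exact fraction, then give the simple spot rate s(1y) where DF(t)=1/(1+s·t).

step 1 [0.5y] bond c/2=9/800: DF=(8066539/8000000 − 9/800·(0))/(1+9/800) = 9971/10000 ≈ 0.997100
step 2 [1y] swap r/2=281/19690: DF=(1 − 281/19690·(0.997100))/(1+281/19690) = 9719/10000 ≈ 0.971900
step 3 [1.5y] bond c/2=27/800: DF=(8294679/8000000 − 27/800·(0.997100+0.971900))/(1+27/800) = 9387/10000 ≈ 0.938700
step 4 [2y] swap r/2=31/1668: DF=(1 − 31/1668·(0.997100+0.971900+0.938700))/(1+31/1668) = 9287/10000 ≈ 0.928700
step 5 [2.5y] swap r/2=258/11833: DF=(1 − 258/11833·(0.997100+0.971900+0.938700+0.928700))/(1+258/11833) = 1121/1250 ≈ 0.896800
step 6 [3y] zero: DF = P = 4379/5000 ≈ 0.875800
step 7 [3.5y] zero: DF = P = 8479/10000 ≈ 0.847900
step 8 [4y] bond c/2=13/400: DF=(4165699/4000000 − 13/400·(0.997100+0.971900+0.938700+0.928700+0.896800+0.875800+0.847900))/(1+13/400) = 4027/5000 ≈ 0.805400

1 1/2 9971/10000
2 1 9719/10000
3 3/2 9387/10000
4 2 9287/10000
5 5/2 1121/1250
6 3 4379/5000
7 7/2 8479/10000
8 4 4027/5000
s(1y) = (1/(9719/10000) − 1)/(1) = 281/9719 ≈ 2.8912%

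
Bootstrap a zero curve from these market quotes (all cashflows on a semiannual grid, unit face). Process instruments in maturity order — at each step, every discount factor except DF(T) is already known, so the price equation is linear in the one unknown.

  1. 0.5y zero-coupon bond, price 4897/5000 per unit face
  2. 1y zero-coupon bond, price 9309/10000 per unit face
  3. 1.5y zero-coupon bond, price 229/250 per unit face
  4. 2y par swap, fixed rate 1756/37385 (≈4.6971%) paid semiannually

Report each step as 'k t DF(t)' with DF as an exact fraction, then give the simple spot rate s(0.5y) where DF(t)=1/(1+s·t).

step 1 [0.5y] zero: DF = P = 4897/5000 ≈ 0.979400
step 2 [1y] zero: DF = P = 9309/10000 ≈ 0.930900
step 3 [1.5y] zero: DF = P = 229/250 ≈ 0.916000
step 4 [2y] swap r/2=878/37385: DF=(1 − 878/37385·(0.979400+0.930900+0.916000))/(1+878/37385) = 4561/5000 ≈ 0.912200

1 1/2 4897/5000
2 1 9309/10000
3 3/2 229/250
4 2 4561/5000
s(0.5y) = (1/(4897/5000) − 1)/(1/2) = 206/4897 ≈ 4.2067%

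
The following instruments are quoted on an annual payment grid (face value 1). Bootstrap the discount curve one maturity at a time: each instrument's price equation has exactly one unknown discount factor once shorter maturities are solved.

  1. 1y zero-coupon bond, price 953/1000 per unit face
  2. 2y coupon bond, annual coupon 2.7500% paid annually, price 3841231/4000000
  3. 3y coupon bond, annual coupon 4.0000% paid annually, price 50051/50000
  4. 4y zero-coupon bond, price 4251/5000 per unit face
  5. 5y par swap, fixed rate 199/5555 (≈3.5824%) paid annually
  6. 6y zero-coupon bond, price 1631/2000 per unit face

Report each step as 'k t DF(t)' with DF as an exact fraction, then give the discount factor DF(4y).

1 1 953/1000
2 2 9091/10000
3 3 8909/10000
4 4 4251/5000
5 5 1051/1250
6 6 1631/2000
DF(4y) = 4251/5000 ≈ 0.850200

step 1 [1y] zero: DF = P = 953/1000 ≈ 0.953000
step 2 [2y] bond c/1=11/400: DF=(3841231/4000000 − 11/400·(0.953000))/(1+11/400) = 9091/10000 ≈ 0.909100
step 3 [3y] bond c/1=1/25: DF=(50051/50000 − 1/25·(0.953000+0.909100))/(1+1/25) = 8909/10000 ≈ 0.890900
step 4 [4y] zero: DF = P = 4251/5000 ≈ 0.850200
step 5 [5y] swap r/1=199/5555: DF=(1 − 199/5555·(0.953000+0.909100+0.890900+0.850200))/(1+199/5555) = 1051/1250 ≈ 0.840800
step 6 [6y] zero: DF = P = 1631/2000 ≈ 0.815500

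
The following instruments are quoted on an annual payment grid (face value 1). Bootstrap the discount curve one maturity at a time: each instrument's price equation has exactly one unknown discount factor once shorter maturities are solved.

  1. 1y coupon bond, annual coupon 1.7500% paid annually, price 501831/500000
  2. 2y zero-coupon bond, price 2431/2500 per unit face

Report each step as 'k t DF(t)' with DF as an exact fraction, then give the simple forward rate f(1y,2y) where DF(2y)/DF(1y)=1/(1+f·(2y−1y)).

step 1 [1y] bond c/1=7/400: DF=(501831/500000 − 7/400·(0))/(1+7/400) = 1233/1250 ≈ 0.986400
step 2 [2y] zero: DF = P = 2431/2500 ≈ 0.972400

1 1 1233/1250
2 2 2431/2500
f(1y,2y) = ((1233/1250)/(2431/2500) − 1)/(1) = 35/2431 ≈ 1.4397%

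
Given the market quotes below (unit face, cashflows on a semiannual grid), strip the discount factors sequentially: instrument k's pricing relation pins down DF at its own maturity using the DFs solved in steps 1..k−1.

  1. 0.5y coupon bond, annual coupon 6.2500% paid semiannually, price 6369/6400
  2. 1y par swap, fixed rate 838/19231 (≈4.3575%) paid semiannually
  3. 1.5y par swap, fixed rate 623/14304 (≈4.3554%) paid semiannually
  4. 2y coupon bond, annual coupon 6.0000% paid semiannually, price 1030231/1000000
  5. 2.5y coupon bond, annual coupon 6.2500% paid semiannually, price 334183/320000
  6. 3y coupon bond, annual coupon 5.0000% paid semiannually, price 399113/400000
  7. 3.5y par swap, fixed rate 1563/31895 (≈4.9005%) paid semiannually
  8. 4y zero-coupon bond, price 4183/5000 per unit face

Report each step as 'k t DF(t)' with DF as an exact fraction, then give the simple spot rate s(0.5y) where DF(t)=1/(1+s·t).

1 1/2 193/200
2 1 9581/10000
3 3/2 9377/10000
4 2 9169/10000
5 5/2 4491/5000
6 3 4297/5000
7 7/2 8437/10000
8 4 4183/5000
s(0.5y) = (1/(193/200) − 1)/(1/2) = 14/193 ≈ 7.2539%

step 1 [0.5y] bond c/2=1/32: DF=(6369/6400 − 1/32·(0))/(1+1/32) = 193/200 ≈ 0.965000
step 2 [1y] swap r/2=419/19231: DF=(1 − 419/19231·(0.965000))/(1+419/19231) = 9581/10000 ≈ 0.958100
step 3 [1.5y] swap r/2=623/28608: DF=(1 − 623/28608·(0.965000+0.958100))/(1+623/28608) = 9377/10000 ≈ 0.937700
step 4 [2y] bond c/2=3/100: DF=(1030231/1000000 − 3/100·(0.965000+0.958100+0.937700))/(1+3/100) = 9169/10000 ≈ 0.916900
step 5 [2.5y] bond c/2=1/32: DF=(334183/320000 − 1/32·(0.965000+0.958100+0.937700+0.916900))/(1+1/32) = 4491/5000 ≈ 0.898200
step 6 [3y] bond c/2=1/40: DF=(399113/400000 − 1/40·(0.965000+0.958100+0.937700+0.916900+0.898200))/(1+1/40) = 4297/5000 ≈ 0.859400
step 7 [3.5y] swap r/2=1563/63790: DF=(1 − 1563/63790·(0.965000+0.958100+0.937700+0.916900+0.898200+0.859400))/(1+1563/63790) = 8437/10000 ≈ 0.843700
step 8 [4y] zero: DF = P = 4183/5000 ≈ 0.836600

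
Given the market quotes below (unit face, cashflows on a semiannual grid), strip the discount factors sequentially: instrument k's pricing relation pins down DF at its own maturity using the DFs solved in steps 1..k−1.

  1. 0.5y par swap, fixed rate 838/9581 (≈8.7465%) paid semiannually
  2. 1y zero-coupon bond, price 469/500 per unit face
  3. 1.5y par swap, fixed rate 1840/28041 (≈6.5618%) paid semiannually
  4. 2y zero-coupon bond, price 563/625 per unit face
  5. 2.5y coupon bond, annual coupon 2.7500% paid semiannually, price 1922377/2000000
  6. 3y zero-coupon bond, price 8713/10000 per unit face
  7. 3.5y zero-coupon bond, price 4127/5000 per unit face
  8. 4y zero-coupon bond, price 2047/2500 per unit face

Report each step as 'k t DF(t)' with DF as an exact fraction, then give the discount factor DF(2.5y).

1 1/2 9581/10000
2 1 469/500
3 3/2 227/250
4 2 563/625
5 5/2 8979/10000
6 3 8713/10000
7 7/2 4127/5000
8 4 2047/2500
DF(2.5y) = 8979/10000 ≈ 0.897900

step 1 [0.5y] swap r/2=419/9581: DF=(1 − 419/9581·(0))/(1+419/9581) = 9581/10000 ≈ 0.958100
step 2 [1y] zero: DF = P = 469/500 ≈ 0.938000
step 3 [1.5y] swap r/2=920/28041: DF=(1 − 920/28041·(0.958100+0.938000))/(1+920/28041) = 227/250 ≈ 0.908000
step 4 [2y] zero: DF = P = 563/625 ≈ 0.900800
step 5 [2.5y] bond c/2=11/800: DF=(1922377/2000000 − 11/800·(0.958100+0.938000+0.908000+0.900800))/(1+11/800) = 8979/10000 ≈ 0.897900
step 6 [3y] zero: DF = P = 8713/10000 ≈ 0.871300
step 7 [3.5y] zero: DF = P = 4127/5000 ≈ 0.825400
step 8 [4y] zero: DF = P = 2047/2500 ≈ 0.818800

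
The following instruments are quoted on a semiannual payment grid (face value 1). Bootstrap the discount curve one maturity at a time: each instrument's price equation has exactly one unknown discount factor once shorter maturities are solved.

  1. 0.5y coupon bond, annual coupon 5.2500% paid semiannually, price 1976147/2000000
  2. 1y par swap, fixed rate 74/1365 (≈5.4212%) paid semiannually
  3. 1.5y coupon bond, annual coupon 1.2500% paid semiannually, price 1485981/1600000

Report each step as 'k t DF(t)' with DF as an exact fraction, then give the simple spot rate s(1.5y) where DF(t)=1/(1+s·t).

step 1 [0.5y] bond c/2=21/800: DF=(1976147/2000000 − 21/800·(0))/(1+21/800) = 2407/2500 ≈ 0.962800
step 2 [1y] swap r/2=37/1365: DF=(1 − 37/1365·(0.962800))/(1+37/1365) = 4741/5000 ≈ 0.948200
step 3 [1.5y] bond c/2=1/160: DF=(1485981/1600000 − 1/160·(0.962800+0.948200))/(1+1/160) = 9111/10000 ≈ 0.911100

1 1/2 2407/2500
2 1 4741/5000
3 3/2 9111/10000
s(1.5y) = (1/(9111/10000) − 1)/(3/2) = 1778/27333 ≈ 6.5050%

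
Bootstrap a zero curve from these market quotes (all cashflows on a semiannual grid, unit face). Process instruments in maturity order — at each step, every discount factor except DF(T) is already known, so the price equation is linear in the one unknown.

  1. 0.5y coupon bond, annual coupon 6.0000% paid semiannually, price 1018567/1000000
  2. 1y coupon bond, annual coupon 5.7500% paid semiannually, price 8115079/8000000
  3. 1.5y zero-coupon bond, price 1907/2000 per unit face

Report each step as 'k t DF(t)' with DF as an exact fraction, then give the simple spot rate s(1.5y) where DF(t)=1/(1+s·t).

step 1 [0.5y] bond c/2=3/100: DF=(1018567/1000000 − 3/100·(0))/(1+3/100) = 9889/10000 ≈ 0.988900
step 2 [1y] bond c/2=23/800: DF=(8115079/8000000 − 23/800·(0.988900))/(1+23/800) = 599/625 ≈ 0.958400
step 3 [1.5y] zero: DF = P = 1907/2000 ≈ 0.953500

1 1/2 9889/10000
2 1 599/625
3 3/2 1907/2000
s(1.5y) = (1/(1907/2000) − 1)/(3/2) = 62/1907 ≈ 3.2512%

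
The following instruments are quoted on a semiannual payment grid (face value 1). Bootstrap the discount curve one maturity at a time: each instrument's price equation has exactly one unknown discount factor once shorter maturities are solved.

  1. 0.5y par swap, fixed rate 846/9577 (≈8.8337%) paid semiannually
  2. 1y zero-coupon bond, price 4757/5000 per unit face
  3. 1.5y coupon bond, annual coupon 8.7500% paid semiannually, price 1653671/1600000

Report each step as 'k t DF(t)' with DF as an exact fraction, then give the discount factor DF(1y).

1 1/2 9577/10000
2 1 4757/5000
3 3/2 4551/5000
DF(1y) = 4757/5000 ≈ 0.951400

step 1 [0.5y] swap r/2=423/9577: DF=(1 − 423/9577·(0))/(1+423/9577) = 9577/10000 ≈ 0.957700
step 2 [1y] zero: DF = P = 4757/5000 ≈ 0.951400
step 3 [1.5y] bond c/2=7/160: DF=(1653671/1600000 − 7/160·(0.957700+0.951400))/(1+7/160) = 4551/5000 ≈ 0.910200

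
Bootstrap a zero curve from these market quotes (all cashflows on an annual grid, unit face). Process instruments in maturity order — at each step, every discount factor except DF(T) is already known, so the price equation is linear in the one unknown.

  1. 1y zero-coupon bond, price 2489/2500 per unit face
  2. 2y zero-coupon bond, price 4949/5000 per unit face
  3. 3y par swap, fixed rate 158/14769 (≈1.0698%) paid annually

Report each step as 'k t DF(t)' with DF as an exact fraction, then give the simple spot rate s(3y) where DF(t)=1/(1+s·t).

1 1 2489/2500
2 2 4949/5000
3 3 2421/2500
s(3y) = (1/(2421/2500) − 1)/(3) = 79/7263 ≈ 1.0877%

step 1 [1y] zero: DF = P = 2489/2500 ≈ 0.995600
step 2 [2y] zero: DF = P = 4949/5000 ≈ 0.989800
step 3 [3y] swap r/1=158/14769: DF=(1 − 158/14769·(0.995600+0.989800))/(1+158/14769) = 2421/2500 ≈ 0.968400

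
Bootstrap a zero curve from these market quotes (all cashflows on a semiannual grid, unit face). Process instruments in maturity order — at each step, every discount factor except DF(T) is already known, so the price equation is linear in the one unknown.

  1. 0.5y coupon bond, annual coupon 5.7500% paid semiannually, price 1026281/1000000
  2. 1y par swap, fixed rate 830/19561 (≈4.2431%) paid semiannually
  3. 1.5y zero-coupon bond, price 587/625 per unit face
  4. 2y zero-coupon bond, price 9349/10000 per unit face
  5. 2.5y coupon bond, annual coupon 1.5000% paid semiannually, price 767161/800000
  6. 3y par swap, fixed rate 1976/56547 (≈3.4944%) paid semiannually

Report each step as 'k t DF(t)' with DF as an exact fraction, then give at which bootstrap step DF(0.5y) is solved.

1 1/2 1247/1250
2 1 1917/2000
3 3/2 587/625
4 2 9349/10000
5 5/2 9233/10000
6 3 2253/2500
DF(0.5y) is solved at step 1

step 1 [0.5y] bond c/2=23/800: DF=(1026281/1000000 − 23/800·(0))/(1+23/800) = 1247/1250 ≈ 0.997600
step 2 [1y] swap r/2=415/19561: DF=(1 − 415/19561·(0.997600))/(1+415/19561) = 1917/2000 ≈ 0.958500
step 3 [1.5y] zero: DF = P = 587/625 ≈ 0.939200
step 4 [2y] zero: DF = P = 9349/10000 ≈ 0.934900
step 5 [2.5y] bond c/2=3/400: DF=(767161/800000 − 3/400·(0.997600+0.958500+0.939200+0.934900))/(1+3/400) = 9233/10000 ≈ 0.923300
step 6 [3y] swap r/2=988/56547: DF=(1 − 988/56547·(0.997600+0.958500+0.939200+0.934900+0.923300))/(1+988/56547) = 2253/2500 ≈ 0.901200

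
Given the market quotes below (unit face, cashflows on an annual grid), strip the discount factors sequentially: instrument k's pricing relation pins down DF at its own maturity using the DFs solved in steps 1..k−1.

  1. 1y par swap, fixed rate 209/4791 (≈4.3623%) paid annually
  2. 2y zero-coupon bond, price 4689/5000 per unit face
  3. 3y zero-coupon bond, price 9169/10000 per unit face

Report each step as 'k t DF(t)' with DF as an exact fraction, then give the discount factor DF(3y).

1 1 4791/5000
2 2 4689/5000
3 3 9169/10000
DF(3y) = 9169/10000 ≈ 0.916900

step 1 [1y] swap r/1=209/4791: DF=(1 − 209/4791·(0))/(1+209/4791) = 4791/5000 ≈ 0.958200
step 2 [2y] zero: DF = P = 4689/5000 ≈ 0.937800
step 3 [3y] zero: DF = P = 9169/10000 ≈ 0.916900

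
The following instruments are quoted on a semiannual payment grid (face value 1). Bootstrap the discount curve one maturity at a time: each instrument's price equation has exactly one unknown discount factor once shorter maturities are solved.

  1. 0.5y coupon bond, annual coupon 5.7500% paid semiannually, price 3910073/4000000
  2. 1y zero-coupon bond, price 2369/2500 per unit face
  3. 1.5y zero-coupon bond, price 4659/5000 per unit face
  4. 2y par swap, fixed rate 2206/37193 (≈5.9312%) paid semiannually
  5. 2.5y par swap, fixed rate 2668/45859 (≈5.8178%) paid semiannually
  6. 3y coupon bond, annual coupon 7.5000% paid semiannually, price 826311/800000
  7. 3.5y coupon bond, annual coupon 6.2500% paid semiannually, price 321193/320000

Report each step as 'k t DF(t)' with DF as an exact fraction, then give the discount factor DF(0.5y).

step 1 [0.5y] bond c/2=23/800: DF=(3910073/4000000 − 23/800·(0))/(1+23/800) = 4751/5000 ≈ 0.950200
step 2 [1y] zero: DF = P = 2369/2500 ≈ 0.947600
step 3 [1.5y] zero: DF = P = 4659/5000 ≈ 0.931800
step 4 [2y] swap r/2=1103/37193: DF=(1 − 1103/37193·(0.950200+0.947600+0.931800))/(1+1103/37193) = 8897/10000 ≈ 0.889700
step 5 [2.5y] swap r/2=1334/45859: DF=(1 − 1334/45859·(0.950200+0.947600+0.931800+0.889700))/(1+1334/45859) = 4333/5000 ≈ 0.866600
step 6 [3y] bond c/2=3/80: DF=(826311/800000 − 3/80·(0.950200+0.947600+0.931800+0.889700+0.866600))/(1+3/80) = 4149/5000 ≈ 0.829800
step 7 [3.5y] bond c/2=1/32: DF=(321193/320000 − 1/32·(0.950200+0.947600+0.931800+0.889700+0.866600+0.829800))/(1+1/32) = 2023/2500 ≈ 0.809200

1 1/2 4751/5000
2 1 2369/2500
3 3/2 4659/5000
4 2 8897/10000
5 5/2 4333/5000
6 3 4149/5000
7 7/2 2023/2500
DF(0.5y) = 4751/5000 ≈ 0.950200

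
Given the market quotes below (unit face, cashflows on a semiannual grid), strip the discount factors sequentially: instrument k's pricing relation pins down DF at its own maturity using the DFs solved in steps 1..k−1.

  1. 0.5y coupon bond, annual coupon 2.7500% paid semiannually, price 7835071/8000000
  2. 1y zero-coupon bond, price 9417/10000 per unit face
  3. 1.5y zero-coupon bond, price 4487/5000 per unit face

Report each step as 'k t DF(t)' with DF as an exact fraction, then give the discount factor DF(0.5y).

step 1 [0.5y] bond c/2=11/800: DF=(7835071/8000000 − 11/800·(0))/(1+11/800) = 9661/10000 ≈ 0.966100
step 2 [1y] zero: DF = P = 9417/10000 ≈ 0.941700
step 3 [1.5y] zero: DF = P = 4487/5000 ≈ 0.897400

1 1/2 9661/10000
2 1 9417/10000
3 3/2 4487/5000
DF(0.5y) = 9661/10000 ≈ 0.966100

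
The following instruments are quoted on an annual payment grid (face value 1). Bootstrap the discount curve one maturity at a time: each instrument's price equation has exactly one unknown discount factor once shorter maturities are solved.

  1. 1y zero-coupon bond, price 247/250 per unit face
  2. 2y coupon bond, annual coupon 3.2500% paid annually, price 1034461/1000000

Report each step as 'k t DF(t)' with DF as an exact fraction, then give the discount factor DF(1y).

1 1 247/250
2 2 2427/2500
DF(1y) = 247/250 ≈ 0.988000

step 1 [1y] zero: DF = P = 247/250 ≈ 0.988000
step 2 [2y] bond c/1=13/400: DF=(1034461/1000000 − 13/400·(0.988000))/(1+13/400) = 2427/2500 ≈ 0.970800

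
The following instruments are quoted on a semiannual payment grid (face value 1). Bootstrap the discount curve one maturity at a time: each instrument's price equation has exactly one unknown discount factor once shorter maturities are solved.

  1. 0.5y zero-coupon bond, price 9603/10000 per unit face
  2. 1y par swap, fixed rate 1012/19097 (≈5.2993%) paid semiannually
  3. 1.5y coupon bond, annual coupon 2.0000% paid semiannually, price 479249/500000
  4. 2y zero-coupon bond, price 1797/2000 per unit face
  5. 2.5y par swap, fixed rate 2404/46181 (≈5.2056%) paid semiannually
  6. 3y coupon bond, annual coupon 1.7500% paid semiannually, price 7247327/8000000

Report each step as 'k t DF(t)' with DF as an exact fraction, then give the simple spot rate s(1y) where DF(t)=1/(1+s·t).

step 1 [0.5y] zero: DF = P = 9603/10000 ≈ 0.960300
step 2 [1y] swap r/2=506/19097: DF=(1 − 506/19097·(0.960300))/(1+506/19097) = 4747/5000 ≈ 0.949400
step 3 [1.5y] bond c/2=1/100: DF=(479249/500000 − 1/100·(0.960300+0.949400))/(1+1/100) = 9301/10000 ≈ 0.930100
step 4 [2y] zero: DF = P = 1797/2000 ≈ 0.898500
step 5 [2.5y] swap r/2=1202/46181: DF=(1 − 1202/46181·(0.960300+0.949400+0.930100+0.898500))/(1+1202/46181) = 4399/5000 ≈ 0.879800
step 6 [3y] bond c/2=7/800: DF=(7247327/8000000 − 7/800·(0.960300+0.949400+0.930100+0.898500+0.879800))/(1+7/800) = 429/500 ≈ 0.858000

1 1/2 9603/10000
2 1 4747/5000
3 3/2 9301/10000
4 2 1797/2000
5 5/2 4399/5000
6 3 429/500
s(1y) = (1/(4747/5000) − 1)/(1) = 253/4747 ≈ 5.3297%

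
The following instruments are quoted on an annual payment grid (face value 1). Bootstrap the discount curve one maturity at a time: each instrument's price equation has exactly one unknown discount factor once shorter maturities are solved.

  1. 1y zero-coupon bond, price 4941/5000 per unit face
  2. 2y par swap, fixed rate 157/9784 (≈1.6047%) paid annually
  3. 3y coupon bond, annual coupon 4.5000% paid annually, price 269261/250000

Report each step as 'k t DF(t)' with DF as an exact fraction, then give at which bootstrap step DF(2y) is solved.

step 1 [1y] zero: DF = P = 4941/5000 ≈ 0.988200
step 2 [2y] swap r/1=157/9784: DF=(1 − 157/9784·(0.988200))/(1+157/9784) = 4843/5000 ≈ 0.968600
step 3 [3y] bond c/1=9/200: DF=(269261/250000 − 9/200·(0.988200+0.968600))/(1+9/200) = 1183/1250 ≈ 0.946400

1 1 4941/5000
2 2 4843/5000
3 3 1183/1250
DF(2y) is solved at step 2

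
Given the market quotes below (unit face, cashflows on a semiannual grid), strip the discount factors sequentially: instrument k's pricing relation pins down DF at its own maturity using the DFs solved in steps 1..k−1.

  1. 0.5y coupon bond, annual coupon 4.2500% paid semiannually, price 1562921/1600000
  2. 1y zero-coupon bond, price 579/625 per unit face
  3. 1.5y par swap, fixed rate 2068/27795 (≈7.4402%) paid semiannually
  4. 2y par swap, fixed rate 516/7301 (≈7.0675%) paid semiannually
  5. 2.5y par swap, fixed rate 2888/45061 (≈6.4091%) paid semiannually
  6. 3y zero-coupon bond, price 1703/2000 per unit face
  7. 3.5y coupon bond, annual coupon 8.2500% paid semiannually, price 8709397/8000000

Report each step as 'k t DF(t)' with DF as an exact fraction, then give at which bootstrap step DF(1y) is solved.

step 1 [0.5y] bond c/2=17/800: DF=(1562921/1600000 − 17/800·(0))/(1+17/800) = 1913/2000 ≈ 0.956500
step 2 [1y] zero: DF = P = 579/625 ≈ 0.926400
step 3 [1.5y] swap r/2=1034/27795: DF=(1 − 1034/27795·(0.956500+0.926400))/(1+1034/27795) = 4483/5000 ≈ 0.896600
step 4 [2y] swap r/2=258/7301: DF=(1 − 258/7301·(0.956500+0.926400+0.896600))/(1+258/7301) = 871/1000 ≈ 0.871000
step 5 [2.5y] swap r/2=1444/45061: DF=(1 − 1444/45061·(0.956500+0.926400+0.896600+0.871000))/(1+1444/45061) = 2139/2500 ≈ 0.855600
step 6 [3y] zero: DF = P = 1703/2000 ≈ 0.851500
step 7 [3.5y] bond c/2=33/800: DF=(8709397/8000000 − 33/800·(0.956500+0.926400+0.896600+0.871000+0.855600+0.851500))/(1+33/800) = 8333/10000 ≈ 0.833300

1 1/2 1913/2000
2 1 579/625
3 3/2 4483/5000
4 2 871/1000
5 5/2 2139/2500
6 3 1703/2000
7 7/2 8333/10000
DF(1y) is solved at step 2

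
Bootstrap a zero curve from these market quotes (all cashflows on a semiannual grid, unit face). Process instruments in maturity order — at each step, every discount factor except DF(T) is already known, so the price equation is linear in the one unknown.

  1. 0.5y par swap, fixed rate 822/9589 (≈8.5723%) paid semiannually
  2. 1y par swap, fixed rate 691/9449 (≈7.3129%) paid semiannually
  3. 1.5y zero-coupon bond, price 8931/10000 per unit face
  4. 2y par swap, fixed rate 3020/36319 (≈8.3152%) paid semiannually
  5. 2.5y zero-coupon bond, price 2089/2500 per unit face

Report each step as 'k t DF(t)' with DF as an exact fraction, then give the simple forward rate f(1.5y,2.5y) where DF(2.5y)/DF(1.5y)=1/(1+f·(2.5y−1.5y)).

1 1/2 9589/10000
2 1 9309/10000
3 3/2 8931/10000
4 2 849/1000
5 5/2 2089/2500
f(1.5y,2.5y) = ((8931/10000)/(2089/2500) − 1)/(1) = 575/8356 ≈ 6.8813%

step 1 [0.5y] swap r/2=411/9589: DF=(1 − 411/9589·(0))/(1+411/9589) = 9589/10000 ≈ 0.958900
step 2 [1y] swap r/2=691/18898: DF=(1 − 691/18898·(0.958900))/(1+691/18898) = 9309/10000 ≈ 0.930900
step 3 [1.5y] zero: DF = P = 8931/10000 ≈ 0.893100
step 4 [2y] swap r/2=1510/36319: DF=(1 − 1510/36319·(0.958900+0.930900+0.893100))/(1+1510/36319) = 849/1000 ≈ 0.849000
step 5 [2.5y] zero: DF = P = 2089/2500 ≈ 0.835600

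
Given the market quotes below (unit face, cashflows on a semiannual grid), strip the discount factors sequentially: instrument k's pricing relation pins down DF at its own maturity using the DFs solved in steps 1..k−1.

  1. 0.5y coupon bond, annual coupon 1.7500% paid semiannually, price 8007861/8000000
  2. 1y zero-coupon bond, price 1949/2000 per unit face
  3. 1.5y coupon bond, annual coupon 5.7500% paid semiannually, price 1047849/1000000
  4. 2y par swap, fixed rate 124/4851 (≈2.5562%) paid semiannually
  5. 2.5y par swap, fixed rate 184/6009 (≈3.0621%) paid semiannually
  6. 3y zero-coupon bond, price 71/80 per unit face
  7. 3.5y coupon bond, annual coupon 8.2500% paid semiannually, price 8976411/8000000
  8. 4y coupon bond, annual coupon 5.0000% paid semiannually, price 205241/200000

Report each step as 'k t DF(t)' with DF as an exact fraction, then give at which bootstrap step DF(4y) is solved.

step 1 [0.5y] bond c/2=7/800: DF=(8007861/8000000 − 7/800·(0))/(1+7/800) = 9923/10000 ≈ 0.992300
step 2 [1y] zero: DF = P = 1949/2000 ≈ 0.974500
step 3 [1.5y] bond c/2=23/800: DF=(1047849/1000000 − 23/800·(0.992300+0.974500))/(1+23/800) = 2409/2500 ≈ 0.963600
step 4 [2y] swap r/2=62/4851: DF=(1 − 62/4851·(0.992300+0.974500+0.963600))/(1+62/4851) = 594/625 ≈ 0.950400
step 5 [2.5y] swap r/2=92/6009: DF=(1 − 92/6009·(0.992300+0.974500+0.963600+0.950400))/(1+92/6009) = 579/625 ≈ 0.926400
step 6 [3y] zero: DF = P = 71/80 ≈ 0.887500
step 7 [3.5y] bond c/2=33/800: DF=(8976411/8000000 − 33/800·(0.992300+0.974500+0.963600+0.950400+0.926400+0.887500))/(1+33/800) = 213/250 ≈ 0.852000
step 8 [4y] bond c/2=1/40: DF=(205241/200000 − 1/40·(0.992300+0.974500+0.963600+0.950400+0.926400+0.887500+0.852000))/(1+1/40) = 1683/2000 ≈ 0.841500

1 1/2 9923/10000
2 1 1949/2000
3 3/2 2409/2500
4 2 594/625
5 5/2 579/625
6 3 71/80
7 7/2 213/250
8 4 1683/2000
DF(4y) is solved at step 8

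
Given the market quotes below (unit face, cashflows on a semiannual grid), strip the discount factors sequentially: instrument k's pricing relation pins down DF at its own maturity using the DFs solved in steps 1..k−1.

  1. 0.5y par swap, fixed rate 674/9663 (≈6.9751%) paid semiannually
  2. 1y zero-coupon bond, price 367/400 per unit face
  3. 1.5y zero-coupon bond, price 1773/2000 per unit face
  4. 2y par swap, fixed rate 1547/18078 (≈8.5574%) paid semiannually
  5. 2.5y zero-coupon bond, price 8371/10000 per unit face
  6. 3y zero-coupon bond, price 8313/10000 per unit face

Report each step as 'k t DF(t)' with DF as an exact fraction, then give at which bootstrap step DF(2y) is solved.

step 1 [0.5y] swap r/2=337/9663: DF=(1 − 337/9663·(0))/(1+337/9663) = 9663/10000 ≈ 0.966300
step 2 [1y] zero: DF = P = 367/400 ≈ 0.917500
step 3 [1.5y] zero: DF = P = 1773/2000 ≈ 0.886500
step 4 [2y] swap r/2=1547/36156: DF=(1 − 1547/36156·(0.966300+0.917500+0.886500))/(1+1547/36156) = 8453/10000 ≈ 0.845300
step 5 [2.5y] zero: DF = P = 8371/10000 ≈ 0.837100
step 6 [3y] zero: DF = P = 8313/10000 ≈ 0.831300

1 1/2 9663/10000
2 1 367/400
3 3/2 1773/2000
4 2 8453/10000
5 5/2 8371/10000
6 3 8313/10000
DF(2y) is solved at step 4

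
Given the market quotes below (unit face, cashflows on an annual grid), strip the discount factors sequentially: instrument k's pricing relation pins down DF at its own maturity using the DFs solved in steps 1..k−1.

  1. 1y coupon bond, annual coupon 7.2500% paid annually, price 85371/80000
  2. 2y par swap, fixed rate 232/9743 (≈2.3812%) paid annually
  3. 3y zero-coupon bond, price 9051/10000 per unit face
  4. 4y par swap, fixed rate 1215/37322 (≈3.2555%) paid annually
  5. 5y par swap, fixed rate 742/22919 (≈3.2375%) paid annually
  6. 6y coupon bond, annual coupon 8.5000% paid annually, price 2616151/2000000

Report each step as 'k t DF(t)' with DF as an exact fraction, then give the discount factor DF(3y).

step 1 [1y] bond c/1=29/400: DF=(85371/80000 − 29/400·(0))/(1+29/400) = 199/200 ≈ 0.995000
step 2 [2y] swap r/1=232/9743: DF=(1 − 232/9743·(0.995000))/(1+232/9743) = 596/625 ≈ 0.953600
step 3 [3y] zero: DF = P = 9051/10000 ≈ 0.905100
step 4 [4y] swap r/1=1215/37322: DF=(1 − 1215/37322·(0.995000+0.953600+0.905100))/(1+1215/37322) = 1757/2000 ≈ 0.878500
step 5 [5y] swap r/1=742/22919: DF=(1 − 742/22919·(0.995000+0.953600+0.905100+0.878500))/(1+742/22919) = 2129/2500 ≈ 0.851600
step 6 [6y] bond c/1=17/200: DF=(2616151/2000000 − 17/200·(0.995000+0.953600+0.905100+0.878500+0.851600))/(1+17/200) = 1693/2000 ≈ 0.846500

1 1 199/200
2 2 596/625
3 3 9051/10000
4 4 1757/2000
5 5 2129/2500
6 6 1693/2000
DF(3y) = 9051/10000 ≈ 0.905100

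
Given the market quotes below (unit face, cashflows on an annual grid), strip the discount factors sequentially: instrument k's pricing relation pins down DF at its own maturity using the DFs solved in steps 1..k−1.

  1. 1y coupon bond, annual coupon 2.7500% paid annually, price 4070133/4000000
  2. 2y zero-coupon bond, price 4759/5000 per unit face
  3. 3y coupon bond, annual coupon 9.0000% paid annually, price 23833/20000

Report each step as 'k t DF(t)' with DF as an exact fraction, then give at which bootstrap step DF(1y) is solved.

step 1 [1y] bond c/1=11/400: DF=(4070133/4000000 − 11/400·(0))/(1+11/400) = 9903/10000 ≈ 0.990300
step 2 [2y] zero: DF = P = 4759/5000 ≈ 0.951800
step 3 [3y] bond c/1=9/100: DF=(23833/20000 − 9/100·(0.990300+0.951800))/(1+9/100) = 9329/10000 ≈ 0.932900

1 1 9903/10000
2 2 4759/5000
3 3 9329/10000
DF(1y) is solved at step 1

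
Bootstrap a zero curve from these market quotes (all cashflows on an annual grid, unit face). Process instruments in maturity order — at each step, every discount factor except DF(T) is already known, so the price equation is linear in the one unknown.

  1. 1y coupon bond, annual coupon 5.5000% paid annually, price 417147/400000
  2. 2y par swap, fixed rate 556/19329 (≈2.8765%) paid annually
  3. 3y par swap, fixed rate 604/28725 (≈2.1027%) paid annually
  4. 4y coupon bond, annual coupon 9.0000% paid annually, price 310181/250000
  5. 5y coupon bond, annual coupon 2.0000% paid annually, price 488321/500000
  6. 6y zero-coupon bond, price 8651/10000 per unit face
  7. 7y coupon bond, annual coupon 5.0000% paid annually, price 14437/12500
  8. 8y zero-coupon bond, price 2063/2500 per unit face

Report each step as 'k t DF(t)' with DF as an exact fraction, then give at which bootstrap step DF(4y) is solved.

step 1 [1y] bond c/1=11/200: DF=(417147/400000 − 11/200·(0))/(1+11/200) = 1977/2000 ≈ 0.988500
step 2 [2y] swap r/1=556/19329: DF=(1 − 556/19329·(0.988500))/(1+556/19329) = 2361/2500 ≈ 0.944400
step 3 [3y] swap r/1=604/28725: DF=(1 − 604/28725·(0.988500+0.944400))/(1+604/28725) = 2349/2500 ≈ 0.939600
step 4 [4y] bond c/1=9/100: DF=(310181/250000 − 9/100·(0.988500+0.944400+0.939600))/(1+9/100) = 9011/10000 ≈ 0.901100
step 5 [5y] bond c/1=1/50: DF=(488321/500000 − 1/50·(0.988500+0.944400+0.939600+0.901100))/(1+1/50) = 1767/2000 ≈ 0.883500
step 6 [6y] zero: DF = P = 8651/10000 ≈ 0.865100
step 7 [7y] bond c/1=1/20: DF=(14437/12500 − 1/20·(0.988500+0.944400+0.939600+0.901100+0.883500+0.865100))/(1+1/20) = 837/1000 ≈ 0.837000
step 8 [8y] zero: DF = P = 2063/2500 ≈ 0.825200

1 1 1977/2000
2 2 2361/2500
3 3 2349/2500
4 4 9011/10000
5 5 1767/2000
6 6 8651/10000
7 7 837/1000
8 8 2063/2500
DF(4y) is solved at step 4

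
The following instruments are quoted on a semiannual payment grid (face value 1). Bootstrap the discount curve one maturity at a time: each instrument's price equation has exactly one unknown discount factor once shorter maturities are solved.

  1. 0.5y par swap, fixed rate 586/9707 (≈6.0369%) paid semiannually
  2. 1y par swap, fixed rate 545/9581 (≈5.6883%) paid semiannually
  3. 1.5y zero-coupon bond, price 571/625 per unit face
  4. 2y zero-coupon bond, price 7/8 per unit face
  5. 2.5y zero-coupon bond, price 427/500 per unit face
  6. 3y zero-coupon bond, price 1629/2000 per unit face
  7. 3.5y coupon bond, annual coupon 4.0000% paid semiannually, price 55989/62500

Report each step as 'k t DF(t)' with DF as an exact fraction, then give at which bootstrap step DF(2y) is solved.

1 1/2 9707/10000
2 1 1891/2000
3 3/2 571/625
4 2 7/8
5 5/2 427/500
6 3 1629/2000
7 7/2 7729/10000
DF(2y) is solved at step 4

step 1 [0.5y] swap r/2=293/9707: DF=(1 − 293/9707·(0))/(1+293/9707) = 9707/10000 ≈ 0.970700
step 2 [1y] swap r/2=545/19162: DF=(1 − 545/19162·(0.970700))/(1+545/19162) = 1891/2000 ≈ 0.945500
step 3 [1.5y] zero: DF = P = 571/625 ≈ 0.913600
step 4 [2y] zero: DF = P = 7/8 ≈ 0.875000
step 5 [2.5y] zero: DF = P = 427/500 ≈ 0.854000
step 6 [3y] zero: DF = P = 1629/2000 ≈ 0.814500
step 7 [3.5y] bond c/2=1/50: DF=(55989/62500 − 1/50·(0.970700+0.945500+0.913600+0.875000+0.854000+0.814500))/(1+1/50) = 7729/10000 ≈ 0.772900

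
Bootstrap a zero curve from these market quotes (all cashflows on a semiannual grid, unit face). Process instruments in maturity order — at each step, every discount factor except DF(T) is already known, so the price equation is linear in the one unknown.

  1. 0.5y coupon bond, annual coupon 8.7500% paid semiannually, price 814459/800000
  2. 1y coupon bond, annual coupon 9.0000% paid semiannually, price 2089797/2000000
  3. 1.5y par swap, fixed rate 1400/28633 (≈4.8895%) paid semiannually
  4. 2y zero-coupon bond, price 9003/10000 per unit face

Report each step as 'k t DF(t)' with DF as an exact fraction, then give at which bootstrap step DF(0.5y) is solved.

step 1 [0.5y] bond c/2=7/160: DF=(814459/800000 − 7/160·(0))/(1+7/160) = 4877/5000 ≈ 0.975400
step 2 [1y] bond c/2=9/200: DF=(2089797/2000000 − 9/200·(0.975400))/(1+9/200) = 9579/10000 ≈ 0.957900
step 3 [1.5y] swap r/2=700/28633: DF=(1 − 700/28633·(0.975400+0.957900))/(1+700/28633) = 93/100 ≈ 0.930000
step 4 [2y] zero: DF = P = 9003/10000 ≈ 0.900300

1 1/2 4877/5000
2 1 9579/10000
3 3/2 93/100
4 2 9003/10000
DF(0.5y) is solved at step 1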